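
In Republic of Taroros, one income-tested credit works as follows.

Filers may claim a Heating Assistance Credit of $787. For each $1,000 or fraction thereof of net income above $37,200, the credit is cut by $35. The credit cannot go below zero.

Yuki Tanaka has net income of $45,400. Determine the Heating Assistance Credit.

$472

Heating Assistance Credit: income exceeds $37,200 by $8,200, which is 9 full-or-partial $1,000 increments; reduction = 9 × $35 = $315, leaving $472.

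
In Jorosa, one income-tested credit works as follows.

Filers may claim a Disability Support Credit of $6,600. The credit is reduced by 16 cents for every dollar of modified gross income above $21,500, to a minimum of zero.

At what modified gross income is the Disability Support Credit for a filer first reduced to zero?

$62,750

The credit falls by 16% of each dollar above $21,500, so it reaches zero when the excess is $6,600 / 16% = $41,250: income = $21,500 + $41,250 = $62,750.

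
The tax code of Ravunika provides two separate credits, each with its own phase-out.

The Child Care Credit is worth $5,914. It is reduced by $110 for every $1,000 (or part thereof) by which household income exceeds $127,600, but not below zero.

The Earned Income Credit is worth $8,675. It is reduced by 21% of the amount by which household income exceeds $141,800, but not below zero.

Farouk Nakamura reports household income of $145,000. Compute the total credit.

Child Care Credit: income exceeds $127,600 by $17,400, which is 18 full-or-partial $1,000 increments; reduction = 18 × $110 = $1,980, leaving $3,934.
Earned Income Credit: 21% of the $3,200 excess over $141,800 is $672; credit = $8,675 − $672 = $8,003.
Total: $3,934 + $8,003 = $11,937.

$11,937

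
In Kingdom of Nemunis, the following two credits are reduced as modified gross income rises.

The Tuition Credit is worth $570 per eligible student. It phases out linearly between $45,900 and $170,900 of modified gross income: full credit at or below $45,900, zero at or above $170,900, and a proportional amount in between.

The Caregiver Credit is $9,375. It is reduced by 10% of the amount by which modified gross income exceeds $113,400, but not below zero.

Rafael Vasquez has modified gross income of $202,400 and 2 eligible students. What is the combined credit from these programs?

$475

Tuition Credit: base = 2 × $570 = $1,140. $202,400 is at or above $170,900, so the credit is $0.
Caregiver Credit: 10% of the $89,000 excess over $113,400 is $8,900; credit = $9,375 − $8,900 = $475.
Total: $0 + $475 = $475.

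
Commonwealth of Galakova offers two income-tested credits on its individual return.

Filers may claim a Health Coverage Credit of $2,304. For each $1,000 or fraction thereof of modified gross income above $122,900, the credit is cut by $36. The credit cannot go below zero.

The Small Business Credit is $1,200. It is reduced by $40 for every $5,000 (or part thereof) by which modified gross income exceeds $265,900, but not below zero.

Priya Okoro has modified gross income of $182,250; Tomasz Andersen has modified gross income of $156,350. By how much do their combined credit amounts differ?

$936

Priya ($182,250): Health Coverage Credit: income exceeds $122,900 by $59,350, which is 60 full-or-partial $1,000 increments; reduction = 60 × $36 = $2,160, leaving $144. Small Business Credit: $182,250 is at or below the $265,900 threshold, so the full $1,200 applies. total $144 + $1,200 = $1,344
Tomasz ($156,350): Health Coverage Credit: income exceeds $122,900 by $33,450, which is 34 full-or-partial $1,000 increments; reduction = 34 × $36 = $1,224, leaving $1,080. Small Business Credit: $156,350 is at or below the $265,900 threshold, so the full $1,200 applies. total $1,080 + $1,200 = $2,280
Difference: |$1,344 − $2,280| = $936.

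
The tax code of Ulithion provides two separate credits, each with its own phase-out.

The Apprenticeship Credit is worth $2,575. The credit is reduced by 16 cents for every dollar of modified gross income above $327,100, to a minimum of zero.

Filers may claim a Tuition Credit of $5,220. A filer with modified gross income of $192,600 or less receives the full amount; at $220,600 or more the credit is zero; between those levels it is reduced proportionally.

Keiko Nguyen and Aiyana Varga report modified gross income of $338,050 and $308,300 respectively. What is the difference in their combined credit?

Keiko ($338,050): Apprenticeship Credit: 16% of the $10,950 excess over $327,100 is $1,752; credit = $2,575 − $1,752 = $823. Tuition Credit: $338,050 is at or above $220,600, so the credit is $0. total $823 + $0 = $823
Aiyana ($308,300): Apprenticeship Credit: $308,300 is at or below the $327,100 threshold, so the full $2,575 applies. Tuition Credit: $308,300 is at or above $220,600, so the credit is $0. total $2,575 + $0 = $2,575
Difference: |$823 − $2,575| = $1,752.

$1,752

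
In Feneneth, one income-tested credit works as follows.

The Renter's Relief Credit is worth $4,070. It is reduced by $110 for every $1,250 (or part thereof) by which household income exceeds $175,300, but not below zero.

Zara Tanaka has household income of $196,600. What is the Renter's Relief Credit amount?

$2,090

Renter's Relief Credit: income exceeds $175,300 by $21,300, which is 18 full-or-partial $1,250 increments; reduction = 18 × $110 = $1,980, leaving $2,090.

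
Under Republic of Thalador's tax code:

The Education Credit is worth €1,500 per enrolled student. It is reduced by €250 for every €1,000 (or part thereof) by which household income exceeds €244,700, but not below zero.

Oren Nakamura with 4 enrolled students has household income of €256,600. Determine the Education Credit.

€3,000

Education Credit: base = 4 × €1,500 = €6,000. income exceeds €244,700 by €11,900, which is 12 full-or-partial €1,000 increments; reduction = 12 × €250 = €3,000, leaving €3,000.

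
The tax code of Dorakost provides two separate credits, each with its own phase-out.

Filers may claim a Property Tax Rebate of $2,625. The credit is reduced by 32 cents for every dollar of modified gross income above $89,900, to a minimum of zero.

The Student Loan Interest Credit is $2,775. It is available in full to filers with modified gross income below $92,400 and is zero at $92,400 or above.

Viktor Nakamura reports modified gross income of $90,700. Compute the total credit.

Property Tax Rebate: 32% of the $800 excess over $89,900 is $256; credit = $2,625 − $256 = $2,369.
Student Loan Interest Credit: $90,700 is below the $92,400 cutoff, so the full $2,775 applies.
Total: $2,369 + $2,775 = $5,144.

$5,144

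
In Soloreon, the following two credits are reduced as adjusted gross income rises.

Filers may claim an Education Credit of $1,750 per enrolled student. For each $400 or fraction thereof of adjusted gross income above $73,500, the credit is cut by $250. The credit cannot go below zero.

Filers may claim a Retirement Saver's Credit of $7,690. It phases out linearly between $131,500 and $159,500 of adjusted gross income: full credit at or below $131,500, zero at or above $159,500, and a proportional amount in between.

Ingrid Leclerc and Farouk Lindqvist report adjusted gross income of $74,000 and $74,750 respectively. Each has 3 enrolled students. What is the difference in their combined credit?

$500

Ingrid ($74,000): Education Credit: base = 3 × $1,750 = $5,250. income exceeds $73,500 by $500, which is 2 full-or-partial $400 increments; reduction = 2 × $250 = $500, leaving $4,750. Retirement Saver's Credit: $74,000 is at or below the $131,500 threshold, so the full $7,690 applies. total $4,750 + $7,690 = $12,440
Farouk ($74,750): Education Credit: base = 3 × $1,750 = $5,250. income exceeds $73,500 by $1,250, which is 4 full-or-partial $400 increments; reduction = 4 × $250 = $1,000, leaving $4,250. Retirement Saver's Credit: $74,750 is at or below the $131,500 threshold, so the full $7,690 applies. total $4,250 + $7,690 = $11,940
Difference: |$12,440 − $11,940| = $500.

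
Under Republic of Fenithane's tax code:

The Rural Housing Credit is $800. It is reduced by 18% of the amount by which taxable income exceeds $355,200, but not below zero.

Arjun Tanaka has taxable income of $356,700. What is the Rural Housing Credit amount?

Rural Housing Credit: 18% of the $1,500 excess over $355,200 is $270; credit = $800 − $270 = $530.

$530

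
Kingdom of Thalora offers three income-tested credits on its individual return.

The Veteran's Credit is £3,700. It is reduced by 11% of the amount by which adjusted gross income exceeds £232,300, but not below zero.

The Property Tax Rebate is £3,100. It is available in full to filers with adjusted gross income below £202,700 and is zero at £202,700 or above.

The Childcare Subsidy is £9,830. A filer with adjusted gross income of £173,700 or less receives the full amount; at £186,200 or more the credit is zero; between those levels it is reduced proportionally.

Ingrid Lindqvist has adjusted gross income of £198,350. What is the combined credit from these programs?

£6,800

Veteran's Credit: £198,350 is at or below the £232,300 threshold, so the full £3,700 applies.
Property Tax Rebate: £198,350 is below the £202,700 cutoff, so the full £3,100 applies.
Childcare Subsidy: £198,350 is at or above £186,200, so the credit is £0.
Total: £3,700 + £3,100 + £0 = £6,800.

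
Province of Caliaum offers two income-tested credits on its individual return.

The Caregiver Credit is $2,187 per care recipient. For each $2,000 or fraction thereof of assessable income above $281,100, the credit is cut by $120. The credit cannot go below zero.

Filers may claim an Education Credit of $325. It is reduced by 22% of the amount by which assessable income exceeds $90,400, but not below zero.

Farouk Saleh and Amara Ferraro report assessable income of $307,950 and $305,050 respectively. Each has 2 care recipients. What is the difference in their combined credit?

$240

Farouk ($307,950): Caregiver Credit: base = 2 × $2,187 = $4,374. income exceeds $281,100 by $26,850, which is 14 full-or-partial $2,000 increments; reduction = 14 × $120 = $1,680, leaving $2,694. Education Credit: 22% of the $217,550 excess over $90,400 is $47,861 ≥ base, so the credit is $0. total $2,694 + $0 = $2,694
Amara ($305,050): Caregiver Credit: base = 2 × $2,187 = $4,374. income exceeds $281,100 by $23,950, which is 12 full-or-partial $2,000 increments; reduction = 12 × $120 = $1,440, leaving $2,934. Education Credit: 22% of the $214,650 excess over $90,400 is $47,223 ≥ base, so the credit is $0. total $2,934 + $0 = $2,934
Difference: |$2,694 − $2,934| = $240.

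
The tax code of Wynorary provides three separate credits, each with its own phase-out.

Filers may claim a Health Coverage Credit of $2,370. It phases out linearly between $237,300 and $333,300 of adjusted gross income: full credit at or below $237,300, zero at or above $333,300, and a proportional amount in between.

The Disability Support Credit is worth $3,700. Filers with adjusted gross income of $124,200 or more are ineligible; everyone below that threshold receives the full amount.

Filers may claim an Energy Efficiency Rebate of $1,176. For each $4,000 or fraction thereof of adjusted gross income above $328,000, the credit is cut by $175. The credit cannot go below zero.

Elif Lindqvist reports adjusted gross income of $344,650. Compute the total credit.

$301

Health Coverage Credit: $344,650 is at or above $333,300, so the credit is $0.
Disability Support Credit: $344,650 meets or exceeds the $124,200 cutoff, so the credit is $0.
Energy Efficiency Rebate: income exceeds $328,000 by $16,650, which is 5 full-or-partial $4,000 increments; reduction = 5 × $175 = $875, leaving $301.
Total: $0 + $0 + $301 = $301.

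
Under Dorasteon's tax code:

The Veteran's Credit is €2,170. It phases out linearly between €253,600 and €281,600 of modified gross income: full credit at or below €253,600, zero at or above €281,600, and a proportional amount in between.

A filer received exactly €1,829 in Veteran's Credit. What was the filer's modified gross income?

€1,829 is 1,829/2,170 of the full €2,170, so 341/2,170 of the €28,000 range has been used: income = €253,600 + €28,000 × 341/2,170 = €258,000.

€258,000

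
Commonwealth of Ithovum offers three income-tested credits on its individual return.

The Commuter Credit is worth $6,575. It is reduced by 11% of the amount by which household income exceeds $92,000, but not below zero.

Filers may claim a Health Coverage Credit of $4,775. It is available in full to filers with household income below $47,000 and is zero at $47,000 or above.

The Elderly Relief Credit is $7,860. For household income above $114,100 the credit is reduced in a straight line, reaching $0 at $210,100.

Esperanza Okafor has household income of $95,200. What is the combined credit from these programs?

$14,083

Commuter Credit: 11% of the $3,200 excess over $92,000 is $352; credit = $6,575 − $352 = $6,223.
Health Coverage Credit: $95,200 meets or exceeds the $47,000 cutoff, so the credit is $0.
Elderly Relief Credit: $95,200 is at or below the $114,100 threshold, so the full $7,860 applies.
Total: $6,223 + $0 + $7,860 = $14,083.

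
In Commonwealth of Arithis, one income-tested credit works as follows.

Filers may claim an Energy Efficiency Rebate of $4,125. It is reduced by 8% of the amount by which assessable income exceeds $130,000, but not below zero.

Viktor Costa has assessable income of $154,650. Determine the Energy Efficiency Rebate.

Energy Efficiency Rebate: 8% of the $24,650 excess over $130,000 is $1,972; credit = $4,125 − $1,972 = $2,153.

$2,153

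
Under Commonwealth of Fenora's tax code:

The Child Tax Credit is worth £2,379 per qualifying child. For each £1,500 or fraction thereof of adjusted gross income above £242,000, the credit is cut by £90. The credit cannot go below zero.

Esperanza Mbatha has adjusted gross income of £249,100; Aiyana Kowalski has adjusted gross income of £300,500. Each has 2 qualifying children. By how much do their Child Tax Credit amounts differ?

£3,060

Esperanza (£249,100): Child Tax Credit: base = 2 × £2,379 = £4,758. income exceeds £242,000 by £7,100, which is 5 full-or-partial £1,500 increments; reduction = 5 × £90 = £450, leaving £4,308.
Aiyana (£300,500): Child Tax Credit: base = 2 × £2,379 = £4,758. income exceeds £242,000 by £58,500, which is 39 full-or-partial £1,500 increments; reduction = 39 × £90 = £3,510, leaving £1,248.
Difference: |£4,308 − £1,248| = £3,060.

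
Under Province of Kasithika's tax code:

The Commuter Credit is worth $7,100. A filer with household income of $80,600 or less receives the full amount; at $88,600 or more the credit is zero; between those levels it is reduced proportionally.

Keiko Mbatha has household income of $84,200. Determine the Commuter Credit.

$3,905

Commuter Credit: $84,200 is $3,600 into a $8,000 phase-out range, leaving 4,400/8,000 of the credit: $7,100 × 4,400/8,000 = $3,905.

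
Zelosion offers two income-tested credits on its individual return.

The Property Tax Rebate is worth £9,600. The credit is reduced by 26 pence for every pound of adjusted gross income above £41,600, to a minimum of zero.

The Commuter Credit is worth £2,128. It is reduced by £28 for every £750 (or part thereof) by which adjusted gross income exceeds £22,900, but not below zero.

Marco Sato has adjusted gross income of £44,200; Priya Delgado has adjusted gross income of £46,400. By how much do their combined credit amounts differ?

£656

Marco (£44,200): Property Tax Rebate: 26% of the £2,600 excess over £41,600 is £676; credit = £9,600 − £676 = £8,924. Commuter Credit: income exceeds £22,900 by £21,300, which is 29 full-or-partial £750 increments; reduction = 29 × £28 = £812, leaving £1,316. total £8,924 + £1,316 = £10,240
Priya (£46,400): Property Tax Rebate: 26% of the £4,800 excess over £41,600 is £1,248; credit = £9,600 − £1,248 = £8,352. Commuter Credit: income exceeds £22,900 by £23,500, which is 32 full-or-partial £750 increments; reduction = 32 × £28 = £896, leaving £1,232. total £8,352 + £1,232 = £9,584
Difference: |£10,240 − £9,584| = £656.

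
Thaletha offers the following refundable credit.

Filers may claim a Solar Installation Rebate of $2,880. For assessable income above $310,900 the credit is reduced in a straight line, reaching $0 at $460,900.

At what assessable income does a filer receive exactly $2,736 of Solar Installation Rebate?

$2,736 is 2,736/2,880 of the full $2,880, so 144/2,880 of the $150,000 range has been used: income = $310,900 + $150,000 × 144/2,880 = $318,400.

$318,400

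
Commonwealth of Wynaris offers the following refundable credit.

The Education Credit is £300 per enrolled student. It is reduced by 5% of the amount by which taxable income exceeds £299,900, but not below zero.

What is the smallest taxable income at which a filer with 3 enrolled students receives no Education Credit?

£317,900

Full credit = 3 × £300 = £900.
The credit falls by 5% of each pound above £299,900, so it reaches zero when the excess is £900 / 5% = £18,000: income = £299,900 + £18,000 = £317,900.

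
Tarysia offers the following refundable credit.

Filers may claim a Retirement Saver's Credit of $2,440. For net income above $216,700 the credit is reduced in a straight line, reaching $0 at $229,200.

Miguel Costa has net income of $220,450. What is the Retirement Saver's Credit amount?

Retirement Saver's Credit: $220,450 is $3,750 into a $12,500 phase-out range, leaving 8,750/12,500 of the credit: $2,440 × 8,750/12,500 = $1,708.

$1,708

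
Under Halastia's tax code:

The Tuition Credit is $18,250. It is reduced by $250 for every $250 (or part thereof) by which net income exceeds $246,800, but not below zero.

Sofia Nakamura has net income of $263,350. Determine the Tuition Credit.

$1,500

Tuition Credit: income exceeds $246,800 by $16,550, which is 67 full-or-partial $250 increments; reduction = 67 × $250 = $16,750, leaving $1,500.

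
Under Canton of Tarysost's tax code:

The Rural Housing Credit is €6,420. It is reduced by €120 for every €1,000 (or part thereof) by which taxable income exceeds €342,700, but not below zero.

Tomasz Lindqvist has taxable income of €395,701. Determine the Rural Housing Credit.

€0

Rural Housing Credit: income exceeds €342,700 by €53,001 → 54 increments × €120 = €6,480 ≥ base, so the credit is €0.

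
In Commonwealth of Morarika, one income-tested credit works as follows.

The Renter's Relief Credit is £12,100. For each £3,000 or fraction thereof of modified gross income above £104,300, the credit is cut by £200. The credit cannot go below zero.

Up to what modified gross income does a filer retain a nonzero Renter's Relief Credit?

£284,300

After 60 increments the reduction is 60 × £200 = £12,000, leaving £100; one more increment wipes it out. Increment 60 ends at excess 60 × £3,000 = £180,000, so the highest qualifying income is £104,300 + £180,000 = £284,300.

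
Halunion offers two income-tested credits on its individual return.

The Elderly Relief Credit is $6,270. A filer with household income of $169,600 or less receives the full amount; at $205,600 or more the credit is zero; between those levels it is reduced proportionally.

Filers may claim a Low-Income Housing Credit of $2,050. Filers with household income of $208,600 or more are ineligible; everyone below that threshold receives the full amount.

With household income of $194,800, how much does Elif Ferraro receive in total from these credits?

$3,931

Elderly Relief Credit: $194,800 is $25,200 into a $36,000 phase-out range, leaving 10,800/36,000 of the credit: $6,270 × 10,800/36,000 = $1,881.
Low-Income Housing Credit: $194,800 is below the $208,600 cutoff, so the full $2,050 applies.
Total: $1,881 + $2,050 = $3,931.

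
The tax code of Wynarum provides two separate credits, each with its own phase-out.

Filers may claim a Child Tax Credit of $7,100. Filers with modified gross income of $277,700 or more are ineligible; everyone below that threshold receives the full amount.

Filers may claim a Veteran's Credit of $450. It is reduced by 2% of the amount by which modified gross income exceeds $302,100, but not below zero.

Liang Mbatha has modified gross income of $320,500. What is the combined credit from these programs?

Child Tax Credit: $320,500 meets or exceeds the $277,700 cutoff, so the credit is $0.
Veteran's Credit: 2% of the $18,400 excess over $302,100 is $368; credit = $450 − $368 = $82.
Total: $0 + $82 = $82.

$82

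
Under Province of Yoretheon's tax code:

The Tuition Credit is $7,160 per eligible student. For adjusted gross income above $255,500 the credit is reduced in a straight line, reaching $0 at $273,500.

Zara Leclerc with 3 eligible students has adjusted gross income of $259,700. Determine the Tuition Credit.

$16,468

Tuition Credit: base = 3 × $7,160 = $21,480. $259,700 is $4,200 into a $18,000 phase-out range, leaving 13,800/18,000 of the credit: $21,480 × 13,800/18,000 = $16,468.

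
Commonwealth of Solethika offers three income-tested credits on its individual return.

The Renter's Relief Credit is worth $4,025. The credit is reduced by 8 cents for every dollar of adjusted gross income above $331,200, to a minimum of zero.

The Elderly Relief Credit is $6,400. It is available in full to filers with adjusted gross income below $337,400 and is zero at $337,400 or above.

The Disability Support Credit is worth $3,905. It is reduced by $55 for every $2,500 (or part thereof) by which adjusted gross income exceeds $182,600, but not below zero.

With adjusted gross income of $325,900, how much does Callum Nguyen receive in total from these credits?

$11,140

Renter's Relief Credit: $325,900 is at or below the $331,200 threshold, so the full $4,025 applies.
Elderly Relief Credit: $325,900 is below the $337,400 cutoff, so the full $6,400 applies.
Disability Support Credit: income exceeds $182,600 by $143,300, which is 58 full-or-partial $2,500 increments; reduction = 58 × $55 = $3,190, leaving $715.
Total: $4,025 + $6,400 + $715 = $11,140.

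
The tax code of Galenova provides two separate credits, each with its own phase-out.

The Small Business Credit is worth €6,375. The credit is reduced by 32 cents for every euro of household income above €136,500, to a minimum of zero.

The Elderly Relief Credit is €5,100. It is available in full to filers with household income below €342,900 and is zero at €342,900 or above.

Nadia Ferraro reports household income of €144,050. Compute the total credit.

Small Business Credit: 32% of the €7,550 excess over €136,500 is €2,416; credit = €6,375 − €2,416 = €3,959.
Elderly Relief Credit: €144,050 is below the €342,900 cutoff, so the full €5,100 applies.
Total: €3,959 + €5,100 = €9,059.

€9,059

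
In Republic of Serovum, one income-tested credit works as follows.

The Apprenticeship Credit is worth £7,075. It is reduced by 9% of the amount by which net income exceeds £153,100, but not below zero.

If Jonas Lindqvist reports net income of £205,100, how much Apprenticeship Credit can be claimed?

£2,395

Apprenticeship Credit: 9% of the £52,000 excess over £153,100 is £4,680; credit = £7,075 − £4,680 = £2,395.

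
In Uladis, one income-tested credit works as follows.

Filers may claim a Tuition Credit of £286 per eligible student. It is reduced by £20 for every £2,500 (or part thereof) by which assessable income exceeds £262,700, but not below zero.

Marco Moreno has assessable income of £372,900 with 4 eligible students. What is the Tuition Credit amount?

£244

Tuition Credit: base = 4 × £286 = £1,144. income exceeds £262,700 by £110,200, which is 45 full-or-partial £2,500 increments; reduction = 45 × £20 = £900, leaving £244.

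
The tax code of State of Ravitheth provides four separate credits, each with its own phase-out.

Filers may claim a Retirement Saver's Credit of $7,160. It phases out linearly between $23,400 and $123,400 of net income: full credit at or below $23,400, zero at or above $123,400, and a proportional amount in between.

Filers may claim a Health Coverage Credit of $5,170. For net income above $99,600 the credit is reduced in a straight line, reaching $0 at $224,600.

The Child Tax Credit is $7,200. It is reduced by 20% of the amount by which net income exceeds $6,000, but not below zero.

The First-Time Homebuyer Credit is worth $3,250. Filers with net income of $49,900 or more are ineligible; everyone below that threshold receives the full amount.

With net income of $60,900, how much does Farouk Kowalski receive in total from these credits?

$9,645

Retirement Saver's Credit: $60,900 is $37,500 into a $100,000 phase-out range, leaving 62,500/100,000 of the credit: $7,160 × 62,500/100,000 = $4,475.
Health Coverage Credit: $60,900 is at or below the $99,600 threshold, so the full $5,170 applies.
Child Tax Credit: 20% of the $54,900 excess over $6,000 is $10,980 ≥ base, so the credit is $0.
First-Time Homebuyer Credit: $60,900 meets or exceeds the $49,900 cutoff, so the credit is $0.
Total: $4,475 + $5,170 + $0 + $0 = $9,645.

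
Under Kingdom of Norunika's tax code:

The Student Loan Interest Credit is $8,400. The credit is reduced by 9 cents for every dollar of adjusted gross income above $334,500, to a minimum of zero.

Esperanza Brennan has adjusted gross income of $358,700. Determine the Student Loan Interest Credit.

Student Loan Interest Credit: 9% of the $24,200 excess over $334,500 is $2,178; credit = $8,400 − $2,178 = $6,222.

$6,222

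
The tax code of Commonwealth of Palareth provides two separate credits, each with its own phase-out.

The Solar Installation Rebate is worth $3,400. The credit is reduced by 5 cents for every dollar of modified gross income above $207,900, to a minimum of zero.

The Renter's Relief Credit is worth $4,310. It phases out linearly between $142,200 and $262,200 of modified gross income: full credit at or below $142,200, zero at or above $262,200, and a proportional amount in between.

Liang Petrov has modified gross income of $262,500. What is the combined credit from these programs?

$670

Solar Installation Rebate: 5% of the $54,600 excess over $207,900 is $2,730; credit = $3,400 − $2,730 = $670.
Renter's Relief Credit: $262,500 is at or above $262,200, so the credit is $0.
Total: $670 + $0 = $670.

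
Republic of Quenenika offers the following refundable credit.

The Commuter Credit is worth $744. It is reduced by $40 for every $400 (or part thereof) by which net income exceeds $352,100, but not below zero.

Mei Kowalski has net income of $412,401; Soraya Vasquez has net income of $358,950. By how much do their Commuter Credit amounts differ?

Mei ($412,401): Commuter Credit: income exceeds $352,100 by $60,301 → 151 increments × $40 = $6,040 ≥ base, so the credit is $0.
Soraya ($358,950): Commuter Credit: income exceeds $352,100 by $6,850, which is 18 full-or-partial $400 increments; reduction = 18 × $40 = $720, leaving $24.
Difference: |$0 − $24| = $24.

$24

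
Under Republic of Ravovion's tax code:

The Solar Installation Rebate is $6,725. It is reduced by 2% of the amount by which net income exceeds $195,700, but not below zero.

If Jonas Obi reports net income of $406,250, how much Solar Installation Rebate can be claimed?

Solar Installation Rebate: 2% of the $210,550 excess over $195,700 is $4,211; credit = $6,725 − $4,211 = $2,514.

$2,514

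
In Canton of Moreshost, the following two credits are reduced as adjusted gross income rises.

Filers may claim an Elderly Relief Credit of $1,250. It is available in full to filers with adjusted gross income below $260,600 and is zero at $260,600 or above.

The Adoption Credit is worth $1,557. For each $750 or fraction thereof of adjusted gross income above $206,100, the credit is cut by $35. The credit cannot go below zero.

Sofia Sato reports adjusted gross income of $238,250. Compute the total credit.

$1,302

Elderly Relief Credit: $238,250 is below the $260,600 cutoff, so the full $1,250 applies.
Adoption Credit: income exceeds $206,100 by $32,150, which is 43 full-or-partial $750 increments; reduction = 43 × $35 = $1,505, leaving $52.
Total: $1,250 + $52 = $1,302.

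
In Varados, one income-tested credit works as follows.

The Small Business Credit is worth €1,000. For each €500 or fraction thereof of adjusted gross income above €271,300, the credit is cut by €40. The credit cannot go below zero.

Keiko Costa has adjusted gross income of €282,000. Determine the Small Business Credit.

€120

Small Business Credit: income exceeds €271,300 by €10,700, which is 22 full-or-partial €500 increments; reduction = 22 × €40 = €880, leaving €120.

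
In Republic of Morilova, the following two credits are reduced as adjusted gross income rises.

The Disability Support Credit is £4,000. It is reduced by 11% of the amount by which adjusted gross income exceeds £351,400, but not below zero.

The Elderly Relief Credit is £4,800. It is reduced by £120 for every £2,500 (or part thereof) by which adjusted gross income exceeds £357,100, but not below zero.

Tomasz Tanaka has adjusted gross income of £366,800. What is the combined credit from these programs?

Disability Support Credit: 11% of the £15,400 excess over £351,400 is £1,694; credit = £4,000 − £1,694 = £2,306.
Elderly Relief Credit: income exceeds £357,100 by £9,700, which is 4 full-or-partial £2,500 increments; reduction = 4 × £120 = £480, leaving £4,320.
Total: £2,306 + £4,320 = £6,626.

£6,626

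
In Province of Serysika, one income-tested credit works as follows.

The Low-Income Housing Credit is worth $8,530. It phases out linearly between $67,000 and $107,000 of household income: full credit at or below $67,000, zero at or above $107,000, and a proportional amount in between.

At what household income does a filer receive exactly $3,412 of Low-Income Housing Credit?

$91,000

$3,412 is 3,412/8,530 of the full $8,530, so 5,118/8,530 of the $40,000 range has been used: income = $67,000 + $40,000 × 5,118/8,530 = $91,000.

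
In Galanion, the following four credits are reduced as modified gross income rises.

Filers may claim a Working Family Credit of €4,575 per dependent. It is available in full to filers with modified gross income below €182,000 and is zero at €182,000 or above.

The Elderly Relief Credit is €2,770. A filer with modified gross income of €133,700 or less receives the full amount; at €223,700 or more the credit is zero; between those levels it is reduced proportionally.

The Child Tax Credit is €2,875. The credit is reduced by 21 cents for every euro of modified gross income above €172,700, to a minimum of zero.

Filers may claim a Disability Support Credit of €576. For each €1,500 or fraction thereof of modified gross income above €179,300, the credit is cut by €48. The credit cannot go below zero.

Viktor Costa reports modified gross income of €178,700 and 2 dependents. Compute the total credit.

Working Family Credit: base = 2 × €4,575 = €9,150. €178,700 is below the €182,000 cutoff, so the full €9,150 applies.
Elderly Relief Credit: €178,700 is €45,000 into a €90,000 phase-out range, leaving 45,000/90,000 of the credit: €2,770 × 45,000/90,000 = €1,385.
Child Tax Credit: 21% of the €6,000 excess over €172,700 is €1,260; credit = €2,875 − €1,260 = €1,615.
Disability Support Credit: €178,700 is at or below the €179,300 threshold, so the full €576 applies.
Total: €9,150 + €1,385 + €1,615 + €576 = €12,726.

€12,726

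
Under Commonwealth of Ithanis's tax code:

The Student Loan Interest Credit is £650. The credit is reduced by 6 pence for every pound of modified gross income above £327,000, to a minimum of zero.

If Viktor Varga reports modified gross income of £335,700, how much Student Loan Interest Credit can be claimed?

£128

Student Loan Interest Credit: 6% of the £8,700 excess over £327,000 is £522; credit = £650 − £522 = £128.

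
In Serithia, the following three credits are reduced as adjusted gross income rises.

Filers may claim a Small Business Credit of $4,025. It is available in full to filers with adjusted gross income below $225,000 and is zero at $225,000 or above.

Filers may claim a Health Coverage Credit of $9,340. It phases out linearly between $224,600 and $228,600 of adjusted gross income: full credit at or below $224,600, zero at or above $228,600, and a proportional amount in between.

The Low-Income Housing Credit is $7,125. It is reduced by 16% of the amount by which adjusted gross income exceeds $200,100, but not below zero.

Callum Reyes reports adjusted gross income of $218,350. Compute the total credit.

Small Business Credit: $218,350 is below the $225,000 cutoff, so the full $4,025 applies.
Health Coverage Credit: $218,350 is at or below the $224,600 threshold, so the full $9,340 applies.
Low-Income Housing Credit: 16% of the $18,250 excess over $200,100 is $2,920; credit = $7,125 − $2,920 = $4,205.
Total: $4,025 + $9,340 + $4,205 = $17,570.

$17,570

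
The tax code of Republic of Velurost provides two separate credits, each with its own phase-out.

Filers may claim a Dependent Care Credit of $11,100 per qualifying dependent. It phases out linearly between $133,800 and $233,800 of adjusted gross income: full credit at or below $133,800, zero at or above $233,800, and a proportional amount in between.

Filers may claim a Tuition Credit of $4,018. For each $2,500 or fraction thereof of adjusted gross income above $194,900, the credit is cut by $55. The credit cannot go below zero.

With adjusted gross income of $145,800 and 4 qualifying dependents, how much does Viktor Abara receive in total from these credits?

$43,090

Dependent Care Credit: base = 4 × $11,100 = $44,400. $145,800 is $12,000 into a $100,000 phase-out range, leaving 88,000/100,000 of the credit: $44,400 × 88,000/100,000 = $39,072.
Tuition Credit: $145,800 is at or below the $194,900 threshold, so the full $4,018 applies.
Total: $39,072 + $4,018 = $43,090.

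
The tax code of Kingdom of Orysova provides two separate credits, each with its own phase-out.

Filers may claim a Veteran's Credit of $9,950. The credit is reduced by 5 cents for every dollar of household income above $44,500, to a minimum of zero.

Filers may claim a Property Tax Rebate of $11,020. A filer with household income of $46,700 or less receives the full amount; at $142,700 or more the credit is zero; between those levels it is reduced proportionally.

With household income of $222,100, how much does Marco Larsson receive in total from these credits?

Veteran's Credit: 5% of the $177,600 excess over $44,500 is $8,880; credit = $9,950 − $8,880 = $1,070.
Property Tax Rebate: $222,100 is at or above $142,700, so the credit is $0.
Total: $1,070 + $0 = $1,070.

$1,070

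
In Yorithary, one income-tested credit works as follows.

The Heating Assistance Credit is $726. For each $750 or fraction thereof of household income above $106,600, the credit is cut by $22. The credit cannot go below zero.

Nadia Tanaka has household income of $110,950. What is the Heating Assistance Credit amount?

$594

Heating Assistance Credit: income exceeds $106,600 by $4,350, which is 6 full-or-partial $750 increments; reduction = 6 × $22 = $132, leaving $594.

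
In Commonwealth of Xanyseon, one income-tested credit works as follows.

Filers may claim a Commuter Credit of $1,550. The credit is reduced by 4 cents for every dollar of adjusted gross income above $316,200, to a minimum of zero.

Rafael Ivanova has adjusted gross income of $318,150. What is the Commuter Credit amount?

$1,472

Commuter Credit: 4% of the $1,950 excess over $316,200 is $78; credit = $1,550 − $78 = $1,472.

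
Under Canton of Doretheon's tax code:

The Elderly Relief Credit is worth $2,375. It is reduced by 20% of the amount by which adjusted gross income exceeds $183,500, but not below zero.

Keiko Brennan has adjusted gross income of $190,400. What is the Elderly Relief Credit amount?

$995

Elderly Relief Credit: 20% of the $6,900 excess over $183,500 is $1,380; credit = $2,375 − $1,380 = $995.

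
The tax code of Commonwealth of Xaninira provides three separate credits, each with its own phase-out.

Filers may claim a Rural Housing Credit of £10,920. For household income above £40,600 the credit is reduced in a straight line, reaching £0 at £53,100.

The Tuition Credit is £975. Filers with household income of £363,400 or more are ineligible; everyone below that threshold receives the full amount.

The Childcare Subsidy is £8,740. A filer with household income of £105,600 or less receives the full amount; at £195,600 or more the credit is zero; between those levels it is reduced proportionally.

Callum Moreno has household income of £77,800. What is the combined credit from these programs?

£9,715

Rural Housing Credit: £77,800 is at or above £53,100, so the credit is £0.
Tuition Credit: £77,800 is below the £363,400 cutoff, so the full £975 applies.
Childcare Subsidy: £77,800 is at or below the £105,600 threshold, so the full £8,740 applies.
Total: £0 + £975 + £8,740 = £9,715.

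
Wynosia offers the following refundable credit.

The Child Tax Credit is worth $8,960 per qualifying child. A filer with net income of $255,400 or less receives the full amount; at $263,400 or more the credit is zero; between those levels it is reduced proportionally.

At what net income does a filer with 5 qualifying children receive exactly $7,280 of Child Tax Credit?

$262,100

Full credit = 5 × $8,960 = $44,800.
$7,280 is 7,280/44,800 of the full $44,800, so 37,520/44,800 of the $8,000 range has been used: income = $255,400 + $8,000 × 37,520/44,800 = $262,100.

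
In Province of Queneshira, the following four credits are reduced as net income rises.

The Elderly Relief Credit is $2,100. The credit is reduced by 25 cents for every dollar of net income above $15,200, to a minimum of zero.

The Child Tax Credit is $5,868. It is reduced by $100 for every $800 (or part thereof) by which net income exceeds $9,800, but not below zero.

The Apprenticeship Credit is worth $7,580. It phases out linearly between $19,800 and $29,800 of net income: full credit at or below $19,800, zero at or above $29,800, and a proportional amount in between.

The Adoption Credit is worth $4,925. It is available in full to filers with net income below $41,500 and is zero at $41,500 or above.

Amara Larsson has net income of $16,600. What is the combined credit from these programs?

$19,223

Elderly Relief Credit: 25% of the $1,400 excess over $15,200 is $350; credit = $2,100 − $350 = $1,750.
Child Tax Credit: income exceeds $9,800 by $6,800, which is 9 full-or-partial $800 increments; reduction = 9 × $100 = $900, leaving $4,968.
Apprenticeship Credit: $16,600 is at or below the $19,800 threshold, so the full $7,580 applies.
Adoption Credit: $16,600 is below the $41,500 cutoff, so the full $4,925 applies.
Total: $1,750 + $4,968 + $7,580 + $4,925 = $19,223.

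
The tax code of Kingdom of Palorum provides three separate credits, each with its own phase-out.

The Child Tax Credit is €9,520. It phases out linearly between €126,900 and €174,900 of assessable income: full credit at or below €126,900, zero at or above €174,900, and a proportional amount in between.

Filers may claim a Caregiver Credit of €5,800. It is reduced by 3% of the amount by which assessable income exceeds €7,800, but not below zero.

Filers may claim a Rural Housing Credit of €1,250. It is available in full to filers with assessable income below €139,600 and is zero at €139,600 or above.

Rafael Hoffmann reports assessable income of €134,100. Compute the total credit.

Child Tax Credit: €134,100 is €7,200 into a €48,000 phase-out range, leaving 40,800/48,000 of the credit: €9,520 × 40,800/48,000 = €8,092.
Caregiver Credit: 3% of the €126,300 excess over €7,800 is €3,789; credit = €5,800 − €3,789 = €2,011.
Rural Housing Credit: €134,100 is below the €139,600 cutoff, so the full €1,250 applies.
Total: €8,092 + €2,011 + €1,250 = €11,353.

€11,353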